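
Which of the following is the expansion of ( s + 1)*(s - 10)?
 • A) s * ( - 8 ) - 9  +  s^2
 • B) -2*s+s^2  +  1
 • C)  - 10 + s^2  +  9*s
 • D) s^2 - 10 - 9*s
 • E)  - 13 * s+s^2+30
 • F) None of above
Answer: D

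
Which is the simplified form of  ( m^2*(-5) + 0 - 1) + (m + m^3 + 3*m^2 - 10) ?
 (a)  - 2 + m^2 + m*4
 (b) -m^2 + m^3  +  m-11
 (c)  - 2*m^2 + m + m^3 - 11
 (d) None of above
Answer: c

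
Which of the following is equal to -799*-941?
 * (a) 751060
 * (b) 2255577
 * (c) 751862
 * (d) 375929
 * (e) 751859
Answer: e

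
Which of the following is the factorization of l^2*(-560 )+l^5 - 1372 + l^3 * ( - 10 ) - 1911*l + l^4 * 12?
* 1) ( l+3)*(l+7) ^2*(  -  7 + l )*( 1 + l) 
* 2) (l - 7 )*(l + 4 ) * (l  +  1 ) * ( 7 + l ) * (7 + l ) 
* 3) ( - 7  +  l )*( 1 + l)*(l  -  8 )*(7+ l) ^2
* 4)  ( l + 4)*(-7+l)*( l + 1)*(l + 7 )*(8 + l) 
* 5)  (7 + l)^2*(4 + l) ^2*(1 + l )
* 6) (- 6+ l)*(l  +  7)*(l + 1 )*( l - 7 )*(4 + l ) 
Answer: 2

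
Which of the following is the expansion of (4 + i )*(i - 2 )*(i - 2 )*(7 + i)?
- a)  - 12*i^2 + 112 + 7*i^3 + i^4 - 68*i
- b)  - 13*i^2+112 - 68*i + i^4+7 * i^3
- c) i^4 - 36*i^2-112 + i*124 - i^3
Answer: a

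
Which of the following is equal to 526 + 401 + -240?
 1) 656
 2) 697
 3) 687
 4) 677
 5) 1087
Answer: 3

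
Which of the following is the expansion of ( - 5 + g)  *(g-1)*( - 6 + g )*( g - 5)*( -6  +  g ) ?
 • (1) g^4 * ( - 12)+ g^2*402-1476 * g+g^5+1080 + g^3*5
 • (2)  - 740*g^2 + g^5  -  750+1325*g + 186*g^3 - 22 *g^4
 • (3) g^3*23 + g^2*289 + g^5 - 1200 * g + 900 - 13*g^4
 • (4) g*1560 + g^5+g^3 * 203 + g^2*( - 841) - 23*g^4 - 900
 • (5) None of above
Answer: 4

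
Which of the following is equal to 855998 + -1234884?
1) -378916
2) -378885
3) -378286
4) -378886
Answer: 4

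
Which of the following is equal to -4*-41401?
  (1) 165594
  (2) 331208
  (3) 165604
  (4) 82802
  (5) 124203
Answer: 3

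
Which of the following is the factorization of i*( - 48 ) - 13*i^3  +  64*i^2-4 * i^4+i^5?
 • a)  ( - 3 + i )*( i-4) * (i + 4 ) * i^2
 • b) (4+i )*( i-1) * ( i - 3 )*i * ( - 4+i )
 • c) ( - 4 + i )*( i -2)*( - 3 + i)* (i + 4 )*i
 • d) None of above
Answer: b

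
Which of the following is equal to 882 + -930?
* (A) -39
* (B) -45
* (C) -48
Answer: C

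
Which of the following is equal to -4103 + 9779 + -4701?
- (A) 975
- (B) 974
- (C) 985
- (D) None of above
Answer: A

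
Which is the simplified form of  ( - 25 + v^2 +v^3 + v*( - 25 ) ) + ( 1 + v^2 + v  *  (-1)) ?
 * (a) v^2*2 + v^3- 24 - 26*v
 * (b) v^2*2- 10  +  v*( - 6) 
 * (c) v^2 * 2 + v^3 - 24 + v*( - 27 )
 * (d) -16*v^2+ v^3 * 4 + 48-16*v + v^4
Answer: a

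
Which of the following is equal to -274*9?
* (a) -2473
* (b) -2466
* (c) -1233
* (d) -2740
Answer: b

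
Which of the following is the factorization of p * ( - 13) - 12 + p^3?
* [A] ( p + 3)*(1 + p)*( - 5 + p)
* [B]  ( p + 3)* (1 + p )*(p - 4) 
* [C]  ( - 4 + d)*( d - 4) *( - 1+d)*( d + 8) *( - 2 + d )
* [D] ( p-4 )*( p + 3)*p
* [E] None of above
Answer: B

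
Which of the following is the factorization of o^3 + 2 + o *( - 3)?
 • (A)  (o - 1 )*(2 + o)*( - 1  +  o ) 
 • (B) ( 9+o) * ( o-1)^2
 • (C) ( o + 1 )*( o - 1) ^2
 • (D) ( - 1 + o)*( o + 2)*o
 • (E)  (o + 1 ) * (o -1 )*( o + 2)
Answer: A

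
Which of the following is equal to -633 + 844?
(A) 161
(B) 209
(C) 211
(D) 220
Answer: C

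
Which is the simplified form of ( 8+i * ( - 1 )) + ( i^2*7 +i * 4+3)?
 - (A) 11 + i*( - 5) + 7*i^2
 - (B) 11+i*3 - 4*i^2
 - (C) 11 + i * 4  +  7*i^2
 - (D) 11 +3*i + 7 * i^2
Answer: D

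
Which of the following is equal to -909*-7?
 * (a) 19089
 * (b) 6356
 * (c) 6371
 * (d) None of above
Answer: d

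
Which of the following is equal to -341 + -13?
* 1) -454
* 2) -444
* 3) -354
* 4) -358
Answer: 3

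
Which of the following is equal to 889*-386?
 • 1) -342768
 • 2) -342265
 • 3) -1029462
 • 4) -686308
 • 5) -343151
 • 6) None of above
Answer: 6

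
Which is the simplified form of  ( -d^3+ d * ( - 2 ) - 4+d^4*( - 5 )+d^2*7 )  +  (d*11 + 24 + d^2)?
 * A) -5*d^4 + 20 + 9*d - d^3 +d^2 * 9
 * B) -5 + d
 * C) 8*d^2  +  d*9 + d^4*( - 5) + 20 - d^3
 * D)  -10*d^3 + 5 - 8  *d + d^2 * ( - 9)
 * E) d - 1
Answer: C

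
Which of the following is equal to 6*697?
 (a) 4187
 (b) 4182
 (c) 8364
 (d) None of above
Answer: b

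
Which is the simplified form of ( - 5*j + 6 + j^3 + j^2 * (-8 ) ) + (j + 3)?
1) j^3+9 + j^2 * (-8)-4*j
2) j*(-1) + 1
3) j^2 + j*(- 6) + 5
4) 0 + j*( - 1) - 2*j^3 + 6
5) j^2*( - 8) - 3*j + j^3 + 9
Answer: 1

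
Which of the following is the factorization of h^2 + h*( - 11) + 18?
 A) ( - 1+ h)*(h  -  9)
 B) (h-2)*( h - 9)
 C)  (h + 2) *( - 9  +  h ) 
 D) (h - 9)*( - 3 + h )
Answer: B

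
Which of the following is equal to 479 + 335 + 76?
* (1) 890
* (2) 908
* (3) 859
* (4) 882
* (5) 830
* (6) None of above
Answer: 1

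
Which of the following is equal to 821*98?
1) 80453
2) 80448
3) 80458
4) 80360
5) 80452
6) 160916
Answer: 3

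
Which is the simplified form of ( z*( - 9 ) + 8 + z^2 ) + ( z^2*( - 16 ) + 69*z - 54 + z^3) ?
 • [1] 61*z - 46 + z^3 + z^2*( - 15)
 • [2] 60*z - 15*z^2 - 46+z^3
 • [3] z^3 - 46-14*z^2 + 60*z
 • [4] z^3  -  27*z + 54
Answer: 2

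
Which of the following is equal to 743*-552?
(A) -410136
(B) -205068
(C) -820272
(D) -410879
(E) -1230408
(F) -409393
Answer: A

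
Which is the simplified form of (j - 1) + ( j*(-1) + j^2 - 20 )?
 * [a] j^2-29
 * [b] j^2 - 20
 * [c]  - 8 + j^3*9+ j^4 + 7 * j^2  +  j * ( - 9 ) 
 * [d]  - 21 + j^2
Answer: d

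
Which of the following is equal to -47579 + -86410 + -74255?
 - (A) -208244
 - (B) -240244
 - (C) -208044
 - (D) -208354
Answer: A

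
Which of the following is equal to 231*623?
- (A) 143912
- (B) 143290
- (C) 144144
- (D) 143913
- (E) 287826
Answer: D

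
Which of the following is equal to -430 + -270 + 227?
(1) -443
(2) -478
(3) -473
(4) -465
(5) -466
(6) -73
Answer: 3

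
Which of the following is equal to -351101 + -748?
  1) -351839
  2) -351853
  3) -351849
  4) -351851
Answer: 3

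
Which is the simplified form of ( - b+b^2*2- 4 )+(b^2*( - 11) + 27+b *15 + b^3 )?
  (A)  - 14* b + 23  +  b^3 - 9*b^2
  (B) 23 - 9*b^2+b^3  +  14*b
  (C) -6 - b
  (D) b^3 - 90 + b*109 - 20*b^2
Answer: B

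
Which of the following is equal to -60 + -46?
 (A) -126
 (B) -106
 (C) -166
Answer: B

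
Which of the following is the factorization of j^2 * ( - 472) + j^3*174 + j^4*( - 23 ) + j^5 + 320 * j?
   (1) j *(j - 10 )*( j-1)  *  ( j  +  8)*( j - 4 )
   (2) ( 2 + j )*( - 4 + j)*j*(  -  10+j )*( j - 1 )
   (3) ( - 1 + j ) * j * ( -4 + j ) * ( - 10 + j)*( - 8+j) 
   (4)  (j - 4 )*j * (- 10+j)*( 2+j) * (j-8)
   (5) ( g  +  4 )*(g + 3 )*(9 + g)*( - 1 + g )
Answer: 3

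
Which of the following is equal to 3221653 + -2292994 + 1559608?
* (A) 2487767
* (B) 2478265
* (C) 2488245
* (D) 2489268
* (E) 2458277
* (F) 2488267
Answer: F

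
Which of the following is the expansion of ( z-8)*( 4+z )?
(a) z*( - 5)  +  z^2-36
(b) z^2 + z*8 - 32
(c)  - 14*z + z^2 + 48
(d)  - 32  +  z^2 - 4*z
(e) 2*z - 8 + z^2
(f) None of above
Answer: d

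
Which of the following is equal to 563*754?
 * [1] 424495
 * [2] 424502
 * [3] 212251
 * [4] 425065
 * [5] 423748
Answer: 2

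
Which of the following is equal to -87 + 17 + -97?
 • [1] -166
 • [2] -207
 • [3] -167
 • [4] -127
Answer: 3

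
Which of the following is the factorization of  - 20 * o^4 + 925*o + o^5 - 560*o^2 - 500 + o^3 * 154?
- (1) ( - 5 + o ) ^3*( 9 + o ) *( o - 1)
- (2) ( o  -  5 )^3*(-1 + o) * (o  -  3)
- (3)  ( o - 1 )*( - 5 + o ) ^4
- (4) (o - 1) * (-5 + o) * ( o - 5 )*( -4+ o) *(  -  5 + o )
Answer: 4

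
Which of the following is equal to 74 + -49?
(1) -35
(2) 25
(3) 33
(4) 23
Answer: 2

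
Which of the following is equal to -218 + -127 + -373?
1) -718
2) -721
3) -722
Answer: 1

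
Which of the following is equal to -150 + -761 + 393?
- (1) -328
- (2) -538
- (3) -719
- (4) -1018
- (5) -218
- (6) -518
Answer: 6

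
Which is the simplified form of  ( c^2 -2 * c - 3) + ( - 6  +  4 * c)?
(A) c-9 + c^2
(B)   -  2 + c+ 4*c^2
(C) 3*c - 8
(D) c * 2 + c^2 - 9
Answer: D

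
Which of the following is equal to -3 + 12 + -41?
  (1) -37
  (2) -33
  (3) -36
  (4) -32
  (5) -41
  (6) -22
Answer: 4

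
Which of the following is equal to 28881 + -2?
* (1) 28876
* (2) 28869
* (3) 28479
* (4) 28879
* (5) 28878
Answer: 4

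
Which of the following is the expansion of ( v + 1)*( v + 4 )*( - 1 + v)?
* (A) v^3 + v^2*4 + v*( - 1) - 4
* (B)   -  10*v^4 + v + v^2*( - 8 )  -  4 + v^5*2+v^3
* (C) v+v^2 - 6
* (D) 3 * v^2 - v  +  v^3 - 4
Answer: A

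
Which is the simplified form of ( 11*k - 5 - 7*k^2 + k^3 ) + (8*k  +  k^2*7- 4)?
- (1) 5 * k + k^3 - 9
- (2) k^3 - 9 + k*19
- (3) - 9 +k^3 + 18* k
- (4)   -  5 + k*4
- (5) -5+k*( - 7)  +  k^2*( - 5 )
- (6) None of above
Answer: 2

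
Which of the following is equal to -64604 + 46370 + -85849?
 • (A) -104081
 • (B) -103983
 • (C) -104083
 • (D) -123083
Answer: C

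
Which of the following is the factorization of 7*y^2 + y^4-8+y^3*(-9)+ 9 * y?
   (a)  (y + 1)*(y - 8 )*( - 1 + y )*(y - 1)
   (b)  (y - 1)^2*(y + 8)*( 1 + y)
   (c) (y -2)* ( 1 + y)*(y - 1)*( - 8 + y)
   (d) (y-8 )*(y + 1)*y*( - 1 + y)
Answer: a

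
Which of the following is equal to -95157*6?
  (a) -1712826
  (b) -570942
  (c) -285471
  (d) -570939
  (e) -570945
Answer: b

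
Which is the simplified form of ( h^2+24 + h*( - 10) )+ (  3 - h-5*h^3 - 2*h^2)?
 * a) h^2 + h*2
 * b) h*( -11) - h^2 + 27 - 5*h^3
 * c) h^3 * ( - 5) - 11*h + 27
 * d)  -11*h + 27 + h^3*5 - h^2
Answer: b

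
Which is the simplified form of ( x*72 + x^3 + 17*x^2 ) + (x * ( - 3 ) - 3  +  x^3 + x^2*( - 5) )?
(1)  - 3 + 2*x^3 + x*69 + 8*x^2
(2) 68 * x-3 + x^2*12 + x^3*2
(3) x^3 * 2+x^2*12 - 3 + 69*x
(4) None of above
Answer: 3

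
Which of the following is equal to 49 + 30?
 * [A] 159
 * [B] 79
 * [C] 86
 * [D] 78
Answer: B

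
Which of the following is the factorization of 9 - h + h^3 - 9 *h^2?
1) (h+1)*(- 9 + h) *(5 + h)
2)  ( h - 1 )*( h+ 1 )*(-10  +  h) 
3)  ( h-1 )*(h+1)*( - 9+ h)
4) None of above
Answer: 3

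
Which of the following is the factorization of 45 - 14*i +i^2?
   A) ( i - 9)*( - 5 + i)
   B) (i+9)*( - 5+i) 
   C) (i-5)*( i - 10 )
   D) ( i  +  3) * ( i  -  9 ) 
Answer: A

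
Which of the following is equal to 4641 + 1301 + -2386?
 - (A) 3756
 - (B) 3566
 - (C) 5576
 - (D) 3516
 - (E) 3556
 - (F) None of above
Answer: E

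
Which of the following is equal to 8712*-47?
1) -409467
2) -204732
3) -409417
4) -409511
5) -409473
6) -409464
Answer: 6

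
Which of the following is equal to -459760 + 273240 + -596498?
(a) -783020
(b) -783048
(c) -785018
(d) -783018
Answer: d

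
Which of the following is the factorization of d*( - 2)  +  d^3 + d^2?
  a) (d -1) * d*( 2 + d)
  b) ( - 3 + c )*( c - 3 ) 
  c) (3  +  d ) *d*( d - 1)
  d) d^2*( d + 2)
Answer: a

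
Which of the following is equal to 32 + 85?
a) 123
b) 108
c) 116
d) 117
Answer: d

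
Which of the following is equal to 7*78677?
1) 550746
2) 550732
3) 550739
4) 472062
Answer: 3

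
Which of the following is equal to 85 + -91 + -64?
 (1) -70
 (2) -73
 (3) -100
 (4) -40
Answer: 1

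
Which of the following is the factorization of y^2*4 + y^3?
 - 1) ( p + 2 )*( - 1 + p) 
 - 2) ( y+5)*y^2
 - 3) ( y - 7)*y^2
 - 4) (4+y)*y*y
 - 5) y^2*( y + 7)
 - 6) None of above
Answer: 4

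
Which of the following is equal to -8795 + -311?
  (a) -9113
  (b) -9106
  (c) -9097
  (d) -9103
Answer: b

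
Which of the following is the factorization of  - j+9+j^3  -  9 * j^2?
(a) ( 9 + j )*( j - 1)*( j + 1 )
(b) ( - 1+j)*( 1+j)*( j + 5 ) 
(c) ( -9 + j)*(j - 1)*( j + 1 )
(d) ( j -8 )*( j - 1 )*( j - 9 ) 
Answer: c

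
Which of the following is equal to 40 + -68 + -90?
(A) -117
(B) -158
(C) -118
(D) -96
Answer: C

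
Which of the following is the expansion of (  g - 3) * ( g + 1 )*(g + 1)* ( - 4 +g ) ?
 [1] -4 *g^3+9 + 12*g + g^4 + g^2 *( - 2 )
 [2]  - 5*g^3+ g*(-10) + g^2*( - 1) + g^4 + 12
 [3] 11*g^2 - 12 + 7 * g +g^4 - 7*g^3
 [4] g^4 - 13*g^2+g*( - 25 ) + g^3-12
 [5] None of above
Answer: 5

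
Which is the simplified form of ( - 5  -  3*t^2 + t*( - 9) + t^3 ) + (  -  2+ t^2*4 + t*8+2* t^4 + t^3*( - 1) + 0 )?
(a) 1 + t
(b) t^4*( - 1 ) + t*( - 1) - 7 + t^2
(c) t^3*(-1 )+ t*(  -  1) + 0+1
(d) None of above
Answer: d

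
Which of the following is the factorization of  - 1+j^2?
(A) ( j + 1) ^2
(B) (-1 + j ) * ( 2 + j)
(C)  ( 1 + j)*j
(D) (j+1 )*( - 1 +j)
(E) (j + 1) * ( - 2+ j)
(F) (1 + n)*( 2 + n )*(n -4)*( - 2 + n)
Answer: D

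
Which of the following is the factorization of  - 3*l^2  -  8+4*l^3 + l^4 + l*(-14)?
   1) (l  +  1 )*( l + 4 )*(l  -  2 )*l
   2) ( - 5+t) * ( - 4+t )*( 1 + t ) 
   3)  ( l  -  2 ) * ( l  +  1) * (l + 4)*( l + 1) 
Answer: 3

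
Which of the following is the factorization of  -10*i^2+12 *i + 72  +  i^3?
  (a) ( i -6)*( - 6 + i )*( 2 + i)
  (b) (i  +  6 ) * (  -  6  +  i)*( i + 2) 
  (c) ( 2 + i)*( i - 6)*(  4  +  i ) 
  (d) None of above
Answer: a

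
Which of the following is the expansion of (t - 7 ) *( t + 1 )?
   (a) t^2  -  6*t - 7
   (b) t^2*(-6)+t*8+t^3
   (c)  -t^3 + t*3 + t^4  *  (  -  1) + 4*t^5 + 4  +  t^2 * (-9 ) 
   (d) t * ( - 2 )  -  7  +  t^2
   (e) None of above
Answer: a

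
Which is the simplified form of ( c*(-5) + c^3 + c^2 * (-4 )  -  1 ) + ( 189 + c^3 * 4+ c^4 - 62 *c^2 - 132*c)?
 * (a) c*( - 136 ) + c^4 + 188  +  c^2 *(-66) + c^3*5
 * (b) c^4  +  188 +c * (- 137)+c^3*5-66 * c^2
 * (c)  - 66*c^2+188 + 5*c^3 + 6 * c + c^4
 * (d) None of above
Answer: b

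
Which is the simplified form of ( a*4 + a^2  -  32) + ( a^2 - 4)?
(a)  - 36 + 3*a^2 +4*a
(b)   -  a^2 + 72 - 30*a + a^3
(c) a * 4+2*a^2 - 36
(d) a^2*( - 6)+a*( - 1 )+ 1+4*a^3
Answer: c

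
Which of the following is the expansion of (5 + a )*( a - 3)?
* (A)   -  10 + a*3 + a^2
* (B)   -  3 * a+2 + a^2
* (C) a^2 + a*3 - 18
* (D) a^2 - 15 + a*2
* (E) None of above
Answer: D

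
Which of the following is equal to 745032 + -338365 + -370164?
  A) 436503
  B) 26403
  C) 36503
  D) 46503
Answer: C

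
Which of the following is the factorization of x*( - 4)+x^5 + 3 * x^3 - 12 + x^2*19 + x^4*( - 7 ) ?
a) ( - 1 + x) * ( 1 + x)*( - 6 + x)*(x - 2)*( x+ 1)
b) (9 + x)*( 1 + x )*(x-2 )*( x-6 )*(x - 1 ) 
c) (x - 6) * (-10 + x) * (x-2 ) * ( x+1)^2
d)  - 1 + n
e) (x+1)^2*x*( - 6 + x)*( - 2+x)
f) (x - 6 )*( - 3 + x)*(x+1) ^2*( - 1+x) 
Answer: a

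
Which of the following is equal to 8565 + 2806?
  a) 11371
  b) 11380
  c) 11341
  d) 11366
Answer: a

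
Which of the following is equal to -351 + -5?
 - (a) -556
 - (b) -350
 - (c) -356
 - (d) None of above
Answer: c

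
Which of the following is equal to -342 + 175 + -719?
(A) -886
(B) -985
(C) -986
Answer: A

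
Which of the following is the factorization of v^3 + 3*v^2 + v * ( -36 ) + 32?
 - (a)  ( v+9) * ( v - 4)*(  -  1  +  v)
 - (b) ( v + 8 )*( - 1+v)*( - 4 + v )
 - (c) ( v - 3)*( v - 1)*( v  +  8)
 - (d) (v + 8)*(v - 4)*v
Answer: b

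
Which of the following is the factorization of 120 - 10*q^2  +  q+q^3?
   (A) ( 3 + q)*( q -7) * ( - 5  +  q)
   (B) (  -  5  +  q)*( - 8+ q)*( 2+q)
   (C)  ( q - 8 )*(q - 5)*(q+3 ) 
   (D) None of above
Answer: C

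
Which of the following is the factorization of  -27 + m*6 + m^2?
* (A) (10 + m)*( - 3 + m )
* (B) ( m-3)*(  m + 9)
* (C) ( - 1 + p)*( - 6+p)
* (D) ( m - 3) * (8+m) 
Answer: B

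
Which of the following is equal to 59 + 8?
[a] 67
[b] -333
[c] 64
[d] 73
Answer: a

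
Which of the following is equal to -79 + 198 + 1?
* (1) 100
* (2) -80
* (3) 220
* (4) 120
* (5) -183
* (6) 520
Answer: 4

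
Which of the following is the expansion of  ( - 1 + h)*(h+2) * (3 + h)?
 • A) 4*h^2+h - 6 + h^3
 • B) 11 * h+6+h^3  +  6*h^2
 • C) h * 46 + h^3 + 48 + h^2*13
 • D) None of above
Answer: A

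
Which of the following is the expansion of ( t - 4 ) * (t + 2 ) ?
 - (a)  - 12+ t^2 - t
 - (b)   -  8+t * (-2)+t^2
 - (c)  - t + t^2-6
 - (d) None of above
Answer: b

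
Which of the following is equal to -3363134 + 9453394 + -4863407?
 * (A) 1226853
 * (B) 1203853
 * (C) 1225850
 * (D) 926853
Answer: A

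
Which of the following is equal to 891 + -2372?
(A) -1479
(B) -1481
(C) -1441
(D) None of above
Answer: B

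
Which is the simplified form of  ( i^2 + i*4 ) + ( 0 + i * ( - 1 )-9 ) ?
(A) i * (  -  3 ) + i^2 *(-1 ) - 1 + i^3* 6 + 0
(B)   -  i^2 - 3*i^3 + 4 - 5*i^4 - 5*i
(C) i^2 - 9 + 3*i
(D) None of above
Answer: C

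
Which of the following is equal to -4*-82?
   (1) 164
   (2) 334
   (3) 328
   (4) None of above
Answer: 3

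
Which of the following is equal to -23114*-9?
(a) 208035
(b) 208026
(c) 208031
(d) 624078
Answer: b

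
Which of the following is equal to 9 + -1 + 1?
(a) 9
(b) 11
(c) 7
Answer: a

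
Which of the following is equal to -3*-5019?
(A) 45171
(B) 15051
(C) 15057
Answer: C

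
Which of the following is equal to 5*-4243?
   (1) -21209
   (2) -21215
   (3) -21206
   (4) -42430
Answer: 2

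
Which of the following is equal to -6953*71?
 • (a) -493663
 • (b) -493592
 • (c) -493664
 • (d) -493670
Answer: a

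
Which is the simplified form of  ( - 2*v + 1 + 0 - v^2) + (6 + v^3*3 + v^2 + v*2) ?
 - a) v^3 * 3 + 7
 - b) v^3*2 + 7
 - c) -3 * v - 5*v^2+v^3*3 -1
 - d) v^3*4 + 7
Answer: a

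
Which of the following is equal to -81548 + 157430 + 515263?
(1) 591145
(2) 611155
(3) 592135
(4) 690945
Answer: 1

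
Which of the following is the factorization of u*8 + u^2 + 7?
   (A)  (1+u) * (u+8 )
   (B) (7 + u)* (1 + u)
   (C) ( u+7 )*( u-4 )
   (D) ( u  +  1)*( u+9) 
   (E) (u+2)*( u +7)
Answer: B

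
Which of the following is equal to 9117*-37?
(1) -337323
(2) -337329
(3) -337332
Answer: 2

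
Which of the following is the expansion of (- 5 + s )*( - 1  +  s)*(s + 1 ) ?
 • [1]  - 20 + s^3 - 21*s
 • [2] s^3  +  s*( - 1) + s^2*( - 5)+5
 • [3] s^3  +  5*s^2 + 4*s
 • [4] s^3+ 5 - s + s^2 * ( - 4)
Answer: 2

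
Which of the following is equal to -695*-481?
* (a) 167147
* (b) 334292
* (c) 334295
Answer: c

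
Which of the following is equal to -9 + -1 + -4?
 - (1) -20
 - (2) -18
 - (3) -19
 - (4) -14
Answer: 4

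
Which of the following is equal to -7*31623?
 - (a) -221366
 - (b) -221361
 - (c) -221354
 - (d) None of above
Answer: b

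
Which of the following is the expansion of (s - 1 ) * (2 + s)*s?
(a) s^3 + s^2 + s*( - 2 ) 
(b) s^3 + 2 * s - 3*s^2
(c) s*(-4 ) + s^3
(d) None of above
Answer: a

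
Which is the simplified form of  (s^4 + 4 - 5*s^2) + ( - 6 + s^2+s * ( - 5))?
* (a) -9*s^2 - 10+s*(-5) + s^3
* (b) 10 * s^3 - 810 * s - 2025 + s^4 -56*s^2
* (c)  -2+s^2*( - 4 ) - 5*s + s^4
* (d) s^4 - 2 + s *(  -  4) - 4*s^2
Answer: c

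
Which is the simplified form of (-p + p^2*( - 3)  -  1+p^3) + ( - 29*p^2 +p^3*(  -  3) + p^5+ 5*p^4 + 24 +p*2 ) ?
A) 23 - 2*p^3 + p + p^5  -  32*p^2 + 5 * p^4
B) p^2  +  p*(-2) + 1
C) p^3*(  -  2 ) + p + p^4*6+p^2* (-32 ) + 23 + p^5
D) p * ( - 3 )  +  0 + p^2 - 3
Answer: A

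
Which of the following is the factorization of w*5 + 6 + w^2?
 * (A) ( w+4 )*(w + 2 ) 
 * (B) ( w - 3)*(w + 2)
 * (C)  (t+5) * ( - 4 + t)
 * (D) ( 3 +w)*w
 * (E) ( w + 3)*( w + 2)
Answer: E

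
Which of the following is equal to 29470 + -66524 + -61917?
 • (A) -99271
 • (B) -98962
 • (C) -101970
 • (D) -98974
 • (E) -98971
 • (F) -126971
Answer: E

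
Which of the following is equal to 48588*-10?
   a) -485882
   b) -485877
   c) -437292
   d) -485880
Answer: d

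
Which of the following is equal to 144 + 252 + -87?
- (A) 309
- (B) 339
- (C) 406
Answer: A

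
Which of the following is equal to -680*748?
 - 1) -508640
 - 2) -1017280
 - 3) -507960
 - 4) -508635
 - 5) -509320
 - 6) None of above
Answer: 1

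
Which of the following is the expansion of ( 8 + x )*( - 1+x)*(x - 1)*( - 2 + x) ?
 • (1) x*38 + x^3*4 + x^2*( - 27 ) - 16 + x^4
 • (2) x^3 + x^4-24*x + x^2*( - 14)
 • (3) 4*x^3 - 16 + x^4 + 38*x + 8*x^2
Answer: 1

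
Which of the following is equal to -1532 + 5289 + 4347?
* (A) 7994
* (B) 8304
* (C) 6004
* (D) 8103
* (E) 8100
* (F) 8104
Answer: F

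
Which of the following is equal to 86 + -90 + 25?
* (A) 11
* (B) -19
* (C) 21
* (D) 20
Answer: C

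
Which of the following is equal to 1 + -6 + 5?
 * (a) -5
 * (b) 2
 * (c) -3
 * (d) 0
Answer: d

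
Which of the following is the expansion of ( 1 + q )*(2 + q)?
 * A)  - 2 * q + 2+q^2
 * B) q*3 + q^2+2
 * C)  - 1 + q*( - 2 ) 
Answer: B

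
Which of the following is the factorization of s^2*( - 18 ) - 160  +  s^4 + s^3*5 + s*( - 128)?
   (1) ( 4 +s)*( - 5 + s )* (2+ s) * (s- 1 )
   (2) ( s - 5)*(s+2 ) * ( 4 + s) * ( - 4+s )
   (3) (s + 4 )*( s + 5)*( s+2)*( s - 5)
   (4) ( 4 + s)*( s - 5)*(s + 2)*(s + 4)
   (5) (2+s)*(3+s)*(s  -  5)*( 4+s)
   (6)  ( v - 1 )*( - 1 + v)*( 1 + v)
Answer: 4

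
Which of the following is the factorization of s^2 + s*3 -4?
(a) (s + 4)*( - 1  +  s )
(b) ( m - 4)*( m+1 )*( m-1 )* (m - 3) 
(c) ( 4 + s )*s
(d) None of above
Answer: a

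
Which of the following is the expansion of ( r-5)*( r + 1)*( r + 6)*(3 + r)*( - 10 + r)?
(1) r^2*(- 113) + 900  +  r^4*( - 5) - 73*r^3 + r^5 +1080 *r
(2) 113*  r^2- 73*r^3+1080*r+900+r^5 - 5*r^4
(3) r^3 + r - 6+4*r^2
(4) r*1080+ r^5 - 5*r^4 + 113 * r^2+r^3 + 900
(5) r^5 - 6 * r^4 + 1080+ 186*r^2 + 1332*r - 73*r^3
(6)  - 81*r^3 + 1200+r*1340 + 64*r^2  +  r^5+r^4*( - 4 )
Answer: 2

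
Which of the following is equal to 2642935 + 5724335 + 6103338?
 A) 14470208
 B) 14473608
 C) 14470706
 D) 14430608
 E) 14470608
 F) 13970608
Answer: E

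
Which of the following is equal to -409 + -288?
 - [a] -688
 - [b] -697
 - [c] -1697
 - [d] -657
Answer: b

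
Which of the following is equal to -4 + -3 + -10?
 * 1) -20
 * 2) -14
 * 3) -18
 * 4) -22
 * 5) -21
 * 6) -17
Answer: 6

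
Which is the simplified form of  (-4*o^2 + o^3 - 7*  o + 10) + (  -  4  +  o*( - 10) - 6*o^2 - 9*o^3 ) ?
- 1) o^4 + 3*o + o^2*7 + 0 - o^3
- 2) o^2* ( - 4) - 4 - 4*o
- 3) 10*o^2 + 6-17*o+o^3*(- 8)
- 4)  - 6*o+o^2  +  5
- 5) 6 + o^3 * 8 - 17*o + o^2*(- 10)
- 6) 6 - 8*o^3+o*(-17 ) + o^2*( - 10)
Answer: 6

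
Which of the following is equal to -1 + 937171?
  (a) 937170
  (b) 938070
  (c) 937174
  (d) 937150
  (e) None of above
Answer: a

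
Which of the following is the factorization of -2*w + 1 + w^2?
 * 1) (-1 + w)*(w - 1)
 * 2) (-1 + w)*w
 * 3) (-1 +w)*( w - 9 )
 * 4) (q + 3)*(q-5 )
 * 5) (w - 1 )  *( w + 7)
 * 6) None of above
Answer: 1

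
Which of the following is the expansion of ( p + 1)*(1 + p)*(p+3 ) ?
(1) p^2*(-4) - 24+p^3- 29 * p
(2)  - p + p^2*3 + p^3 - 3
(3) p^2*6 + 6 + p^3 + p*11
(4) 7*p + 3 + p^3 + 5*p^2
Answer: 4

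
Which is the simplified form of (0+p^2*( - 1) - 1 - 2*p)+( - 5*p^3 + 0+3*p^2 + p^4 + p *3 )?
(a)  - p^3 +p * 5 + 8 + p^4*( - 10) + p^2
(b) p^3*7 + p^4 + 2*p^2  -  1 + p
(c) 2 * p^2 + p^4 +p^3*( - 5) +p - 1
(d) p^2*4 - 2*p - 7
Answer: c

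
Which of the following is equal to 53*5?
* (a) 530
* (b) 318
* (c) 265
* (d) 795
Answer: c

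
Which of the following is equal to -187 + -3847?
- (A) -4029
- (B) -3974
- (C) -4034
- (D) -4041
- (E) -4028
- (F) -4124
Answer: C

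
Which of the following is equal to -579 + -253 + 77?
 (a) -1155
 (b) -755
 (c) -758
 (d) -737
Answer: b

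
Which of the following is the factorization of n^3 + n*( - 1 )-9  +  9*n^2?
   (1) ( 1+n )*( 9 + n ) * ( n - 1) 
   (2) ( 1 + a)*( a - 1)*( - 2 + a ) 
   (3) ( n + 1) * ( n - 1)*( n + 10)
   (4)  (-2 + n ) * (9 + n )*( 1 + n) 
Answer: 1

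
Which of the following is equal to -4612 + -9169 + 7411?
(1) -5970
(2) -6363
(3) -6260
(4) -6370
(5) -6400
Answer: 4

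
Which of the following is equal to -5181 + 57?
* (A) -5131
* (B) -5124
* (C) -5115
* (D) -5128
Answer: B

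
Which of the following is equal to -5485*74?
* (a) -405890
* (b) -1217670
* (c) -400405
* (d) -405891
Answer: a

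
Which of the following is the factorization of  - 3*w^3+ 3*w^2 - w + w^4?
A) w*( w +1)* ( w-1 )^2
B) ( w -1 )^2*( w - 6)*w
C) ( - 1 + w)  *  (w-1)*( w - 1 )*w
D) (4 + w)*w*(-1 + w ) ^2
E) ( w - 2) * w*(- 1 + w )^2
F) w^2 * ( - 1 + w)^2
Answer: C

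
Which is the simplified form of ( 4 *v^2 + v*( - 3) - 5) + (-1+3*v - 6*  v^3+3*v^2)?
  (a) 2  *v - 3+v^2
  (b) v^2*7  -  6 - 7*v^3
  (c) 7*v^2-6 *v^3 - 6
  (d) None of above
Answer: c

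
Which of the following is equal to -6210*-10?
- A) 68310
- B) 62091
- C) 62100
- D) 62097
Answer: C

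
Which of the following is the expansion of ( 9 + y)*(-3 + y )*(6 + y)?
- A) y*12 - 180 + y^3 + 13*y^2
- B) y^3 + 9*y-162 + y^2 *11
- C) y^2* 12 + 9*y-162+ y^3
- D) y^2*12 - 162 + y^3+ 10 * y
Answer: C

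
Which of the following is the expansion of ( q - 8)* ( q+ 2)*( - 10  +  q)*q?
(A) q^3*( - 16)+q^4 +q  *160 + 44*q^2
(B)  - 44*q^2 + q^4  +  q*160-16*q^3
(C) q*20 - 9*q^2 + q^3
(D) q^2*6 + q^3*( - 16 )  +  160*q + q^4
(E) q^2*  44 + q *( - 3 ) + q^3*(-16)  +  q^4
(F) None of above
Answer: A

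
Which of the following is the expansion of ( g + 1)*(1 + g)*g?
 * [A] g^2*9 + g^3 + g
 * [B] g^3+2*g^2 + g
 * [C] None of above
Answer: B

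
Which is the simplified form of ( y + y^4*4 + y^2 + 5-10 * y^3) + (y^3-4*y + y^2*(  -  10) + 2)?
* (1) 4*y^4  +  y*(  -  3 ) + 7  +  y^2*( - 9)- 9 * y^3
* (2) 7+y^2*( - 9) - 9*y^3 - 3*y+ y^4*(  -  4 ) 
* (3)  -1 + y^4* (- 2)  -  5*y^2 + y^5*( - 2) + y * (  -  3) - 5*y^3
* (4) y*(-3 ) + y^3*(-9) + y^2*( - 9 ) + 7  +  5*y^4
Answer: 1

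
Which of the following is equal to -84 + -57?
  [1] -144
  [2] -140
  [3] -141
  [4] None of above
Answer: 3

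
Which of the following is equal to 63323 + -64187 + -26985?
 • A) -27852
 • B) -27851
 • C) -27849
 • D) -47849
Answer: C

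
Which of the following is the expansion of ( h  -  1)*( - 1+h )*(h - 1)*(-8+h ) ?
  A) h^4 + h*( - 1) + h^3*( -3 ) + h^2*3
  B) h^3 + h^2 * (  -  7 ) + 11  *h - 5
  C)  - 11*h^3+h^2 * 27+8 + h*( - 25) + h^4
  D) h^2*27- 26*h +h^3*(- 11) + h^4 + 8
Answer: C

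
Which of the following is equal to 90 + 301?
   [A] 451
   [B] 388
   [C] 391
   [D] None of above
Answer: C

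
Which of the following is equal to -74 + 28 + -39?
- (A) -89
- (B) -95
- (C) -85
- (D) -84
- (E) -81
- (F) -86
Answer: C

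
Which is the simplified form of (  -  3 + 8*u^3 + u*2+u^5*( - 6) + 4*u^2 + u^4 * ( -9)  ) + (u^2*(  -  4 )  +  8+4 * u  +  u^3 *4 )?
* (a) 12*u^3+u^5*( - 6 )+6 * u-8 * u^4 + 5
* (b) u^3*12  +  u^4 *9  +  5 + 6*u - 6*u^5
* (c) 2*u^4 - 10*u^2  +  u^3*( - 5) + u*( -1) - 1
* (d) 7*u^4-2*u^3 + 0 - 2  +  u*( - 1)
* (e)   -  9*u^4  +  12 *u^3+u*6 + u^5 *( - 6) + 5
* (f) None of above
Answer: e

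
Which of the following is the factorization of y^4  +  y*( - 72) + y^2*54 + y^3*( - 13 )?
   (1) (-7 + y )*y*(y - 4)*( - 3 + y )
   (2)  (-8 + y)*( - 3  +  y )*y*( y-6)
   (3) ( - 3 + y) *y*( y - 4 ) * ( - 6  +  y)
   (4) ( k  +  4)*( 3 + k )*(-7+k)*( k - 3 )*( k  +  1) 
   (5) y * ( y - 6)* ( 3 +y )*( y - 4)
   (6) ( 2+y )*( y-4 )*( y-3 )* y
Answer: 3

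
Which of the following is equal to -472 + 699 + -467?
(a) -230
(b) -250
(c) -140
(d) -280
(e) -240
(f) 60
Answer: e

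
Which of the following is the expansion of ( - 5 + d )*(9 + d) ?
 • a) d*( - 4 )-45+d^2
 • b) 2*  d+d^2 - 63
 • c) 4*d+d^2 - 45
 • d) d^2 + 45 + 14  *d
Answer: c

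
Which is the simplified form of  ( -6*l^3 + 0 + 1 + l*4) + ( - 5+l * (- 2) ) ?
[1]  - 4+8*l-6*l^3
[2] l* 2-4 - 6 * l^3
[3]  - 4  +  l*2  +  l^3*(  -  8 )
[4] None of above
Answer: 2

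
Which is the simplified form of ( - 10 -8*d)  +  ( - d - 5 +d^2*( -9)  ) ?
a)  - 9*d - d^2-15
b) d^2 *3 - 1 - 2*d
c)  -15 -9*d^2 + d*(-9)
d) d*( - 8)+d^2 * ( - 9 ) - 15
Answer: c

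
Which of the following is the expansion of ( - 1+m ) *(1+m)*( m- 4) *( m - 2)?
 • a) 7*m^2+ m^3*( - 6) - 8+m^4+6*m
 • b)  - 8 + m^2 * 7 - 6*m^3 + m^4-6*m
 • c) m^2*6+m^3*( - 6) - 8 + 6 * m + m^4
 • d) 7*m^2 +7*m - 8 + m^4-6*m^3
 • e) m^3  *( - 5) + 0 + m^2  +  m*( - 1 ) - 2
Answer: a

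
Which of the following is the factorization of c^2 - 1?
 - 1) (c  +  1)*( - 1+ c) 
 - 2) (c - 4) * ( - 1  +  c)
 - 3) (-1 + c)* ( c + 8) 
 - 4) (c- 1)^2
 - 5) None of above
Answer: 1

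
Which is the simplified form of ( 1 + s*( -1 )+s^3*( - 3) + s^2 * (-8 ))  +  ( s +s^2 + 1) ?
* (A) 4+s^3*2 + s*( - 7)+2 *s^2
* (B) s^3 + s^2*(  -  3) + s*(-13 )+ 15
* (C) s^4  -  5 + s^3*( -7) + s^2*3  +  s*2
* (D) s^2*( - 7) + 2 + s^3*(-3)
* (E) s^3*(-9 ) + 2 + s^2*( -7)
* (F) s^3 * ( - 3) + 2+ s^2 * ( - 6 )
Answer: D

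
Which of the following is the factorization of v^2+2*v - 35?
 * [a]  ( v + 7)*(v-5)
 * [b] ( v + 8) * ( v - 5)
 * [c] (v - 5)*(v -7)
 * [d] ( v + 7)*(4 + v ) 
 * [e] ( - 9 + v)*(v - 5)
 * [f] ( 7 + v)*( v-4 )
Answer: a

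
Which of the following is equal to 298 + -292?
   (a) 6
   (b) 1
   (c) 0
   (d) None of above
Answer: a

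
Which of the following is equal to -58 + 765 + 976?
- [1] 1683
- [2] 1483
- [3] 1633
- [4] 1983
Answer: 1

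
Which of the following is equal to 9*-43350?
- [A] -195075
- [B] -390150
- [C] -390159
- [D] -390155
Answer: B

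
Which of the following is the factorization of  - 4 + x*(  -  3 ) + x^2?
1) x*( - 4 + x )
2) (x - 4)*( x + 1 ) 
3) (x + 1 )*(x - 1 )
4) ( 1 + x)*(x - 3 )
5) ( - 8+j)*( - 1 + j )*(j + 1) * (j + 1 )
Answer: 2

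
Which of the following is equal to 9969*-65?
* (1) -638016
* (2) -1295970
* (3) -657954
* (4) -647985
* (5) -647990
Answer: 4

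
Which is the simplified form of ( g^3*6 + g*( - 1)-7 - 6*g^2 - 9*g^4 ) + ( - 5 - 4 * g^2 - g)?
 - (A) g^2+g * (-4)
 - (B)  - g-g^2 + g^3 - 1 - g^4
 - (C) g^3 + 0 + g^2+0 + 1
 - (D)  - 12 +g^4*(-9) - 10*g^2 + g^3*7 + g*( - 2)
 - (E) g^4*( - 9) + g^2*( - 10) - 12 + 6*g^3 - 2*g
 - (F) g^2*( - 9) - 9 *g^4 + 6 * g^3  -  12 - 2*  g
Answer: E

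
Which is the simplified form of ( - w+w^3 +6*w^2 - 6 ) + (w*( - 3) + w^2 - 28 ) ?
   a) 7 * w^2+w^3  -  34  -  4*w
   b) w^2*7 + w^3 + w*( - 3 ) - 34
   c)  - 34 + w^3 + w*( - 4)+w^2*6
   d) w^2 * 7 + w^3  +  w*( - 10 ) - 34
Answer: a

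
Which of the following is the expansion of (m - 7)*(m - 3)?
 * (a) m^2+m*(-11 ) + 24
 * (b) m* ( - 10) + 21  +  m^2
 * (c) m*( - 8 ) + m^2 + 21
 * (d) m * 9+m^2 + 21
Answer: b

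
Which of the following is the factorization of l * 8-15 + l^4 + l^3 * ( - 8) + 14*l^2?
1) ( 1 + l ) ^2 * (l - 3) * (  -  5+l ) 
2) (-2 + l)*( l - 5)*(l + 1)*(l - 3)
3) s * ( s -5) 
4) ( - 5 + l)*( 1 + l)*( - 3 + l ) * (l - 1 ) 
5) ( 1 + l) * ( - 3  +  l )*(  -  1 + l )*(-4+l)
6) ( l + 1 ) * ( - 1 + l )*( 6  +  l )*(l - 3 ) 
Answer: 4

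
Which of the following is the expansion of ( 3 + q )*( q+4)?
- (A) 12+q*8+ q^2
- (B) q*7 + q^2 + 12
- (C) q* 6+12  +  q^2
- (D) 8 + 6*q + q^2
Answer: B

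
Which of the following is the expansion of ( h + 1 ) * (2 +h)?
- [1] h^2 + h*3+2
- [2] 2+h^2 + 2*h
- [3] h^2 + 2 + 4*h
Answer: 1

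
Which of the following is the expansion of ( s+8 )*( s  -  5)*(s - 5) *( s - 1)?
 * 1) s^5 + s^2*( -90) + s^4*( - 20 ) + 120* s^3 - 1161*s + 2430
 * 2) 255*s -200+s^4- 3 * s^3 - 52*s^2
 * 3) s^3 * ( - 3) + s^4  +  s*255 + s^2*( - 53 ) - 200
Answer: 3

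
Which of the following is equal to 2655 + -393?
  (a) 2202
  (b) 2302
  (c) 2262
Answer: c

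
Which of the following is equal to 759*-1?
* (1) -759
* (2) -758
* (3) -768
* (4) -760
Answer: 1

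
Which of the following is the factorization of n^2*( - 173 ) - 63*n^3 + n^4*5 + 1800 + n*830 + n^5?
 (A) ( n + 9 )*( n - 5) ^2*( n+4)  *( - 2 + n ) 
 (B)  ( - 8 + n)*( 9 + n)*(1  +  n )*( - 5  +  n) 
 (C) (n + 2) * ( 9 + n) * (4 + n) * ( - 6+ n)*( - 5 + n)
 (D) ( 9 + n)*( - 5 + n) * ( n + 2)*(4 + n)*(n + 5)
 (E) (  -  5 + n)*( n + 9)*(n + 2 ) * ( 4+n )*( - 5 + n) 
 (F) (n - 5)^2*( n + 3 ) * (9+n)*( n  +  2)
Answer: E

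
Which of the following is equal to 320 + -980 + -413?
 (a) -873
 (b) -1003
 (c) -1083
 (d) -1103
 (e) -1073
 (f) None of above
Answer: e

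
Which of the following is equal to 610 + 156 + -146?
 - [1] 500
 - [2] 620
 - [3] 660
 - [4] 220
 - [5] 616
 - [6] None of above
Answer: 2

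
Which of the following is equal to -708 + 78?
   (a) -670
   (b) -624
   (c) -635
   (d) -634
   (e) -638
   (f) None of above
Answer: f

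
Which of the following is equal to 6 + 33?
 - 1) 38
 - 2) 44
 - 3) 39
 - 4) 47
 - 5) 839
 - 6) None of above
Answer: 3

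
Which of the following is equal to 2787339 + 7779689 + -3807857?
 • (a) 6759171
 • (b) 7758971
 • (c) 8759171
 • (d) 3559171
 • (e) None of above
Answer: a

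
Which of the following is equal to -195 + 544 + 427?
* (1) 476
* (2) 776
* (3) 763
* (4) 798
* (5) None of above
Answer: 2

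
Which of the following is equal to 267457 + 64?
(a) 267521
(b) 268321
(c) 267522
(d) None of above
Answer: a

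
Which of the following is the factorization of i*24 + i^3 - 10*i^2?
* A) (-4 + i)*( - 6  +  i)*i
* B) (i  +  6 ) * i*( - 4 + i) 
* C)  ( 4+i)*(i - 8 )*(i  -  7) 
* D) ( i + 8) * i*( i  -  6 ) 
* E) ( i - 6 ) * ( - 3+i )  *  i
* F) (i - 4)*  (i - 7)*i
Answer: A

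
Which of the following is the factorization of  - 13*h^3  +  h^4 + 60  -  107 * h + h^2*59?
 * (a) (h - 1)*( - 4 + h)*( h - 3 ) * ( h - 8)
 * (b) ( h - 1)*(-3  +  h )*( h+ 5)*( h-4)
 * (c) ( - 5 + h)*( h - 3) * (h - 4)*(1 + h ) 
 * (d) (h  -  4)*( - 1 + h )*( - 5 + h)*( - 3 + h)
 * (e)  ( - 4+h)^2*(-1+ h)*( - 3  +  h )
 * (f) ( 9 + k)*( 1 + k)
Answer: d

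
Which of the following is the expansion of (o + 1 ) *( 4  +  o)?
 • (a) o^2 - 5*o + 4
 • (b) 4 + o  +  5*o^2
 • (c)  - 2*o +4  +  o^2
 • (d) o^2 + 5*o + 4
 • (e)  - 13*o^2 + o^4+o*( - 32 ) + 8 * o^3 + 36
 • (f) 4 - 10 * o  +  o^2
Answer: d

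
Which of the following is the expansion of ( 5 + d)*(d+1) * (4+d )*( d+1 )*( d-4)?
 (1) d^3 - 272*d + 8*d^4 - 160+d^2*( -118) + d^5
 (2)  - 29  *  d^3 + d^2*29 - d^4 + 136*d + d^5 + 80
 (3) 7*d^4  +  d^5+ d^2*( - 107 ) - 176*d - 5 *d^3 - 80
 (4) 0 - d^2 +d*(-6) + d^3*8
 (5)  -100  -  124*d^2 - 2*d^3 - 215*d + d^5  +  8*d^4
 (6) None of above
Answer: 3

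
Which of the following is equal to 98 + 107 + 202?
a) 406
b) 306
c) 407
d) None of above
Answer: c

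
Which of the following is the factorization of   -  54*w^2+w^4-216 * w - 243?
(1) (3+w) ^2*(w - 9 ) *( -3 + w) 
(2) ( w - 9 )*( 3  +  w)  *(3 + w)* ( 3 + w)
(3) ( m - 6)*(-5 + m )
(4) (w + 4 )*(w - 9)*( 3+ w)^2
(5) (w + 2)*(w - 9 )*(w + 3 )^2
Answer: 2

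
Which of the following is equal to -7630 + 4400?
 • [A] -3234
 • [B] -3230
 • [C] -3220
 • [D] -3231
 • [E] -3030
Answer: B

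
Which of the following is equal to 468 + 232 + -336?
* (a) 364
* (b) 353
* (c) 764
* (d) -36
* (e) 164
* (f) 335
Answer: a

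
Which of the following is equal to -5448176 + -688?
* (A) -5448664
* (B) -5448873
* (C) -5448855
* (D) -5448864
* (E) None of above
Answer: D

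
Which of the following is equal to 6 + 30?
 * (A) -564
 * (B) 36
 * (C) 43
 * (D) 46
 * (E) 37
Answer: B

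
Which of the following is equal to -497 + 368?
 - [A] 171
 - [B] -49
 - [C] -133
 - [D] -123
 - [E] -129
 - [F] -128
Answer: E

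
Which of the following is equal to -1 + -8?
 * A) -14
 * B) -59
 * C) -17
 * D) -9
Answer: D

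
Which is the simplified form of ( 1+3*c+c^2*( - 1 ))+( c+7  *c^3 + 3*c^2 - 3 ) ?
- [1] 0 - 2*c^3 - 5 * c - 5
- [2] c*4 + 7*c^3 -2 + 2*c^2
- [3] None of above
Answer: 2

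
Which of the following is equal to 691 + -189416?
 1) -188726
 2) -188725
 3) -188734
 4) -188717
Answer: 2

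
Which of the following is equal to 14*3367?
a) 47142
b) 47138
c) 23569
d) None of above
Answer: b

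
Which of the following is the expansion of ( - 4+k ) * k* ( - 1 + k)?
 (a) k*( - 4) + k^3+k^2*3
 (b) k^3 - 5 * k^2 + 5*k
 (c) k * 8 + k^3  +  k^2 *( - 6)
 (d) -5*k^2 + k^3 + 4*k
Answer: d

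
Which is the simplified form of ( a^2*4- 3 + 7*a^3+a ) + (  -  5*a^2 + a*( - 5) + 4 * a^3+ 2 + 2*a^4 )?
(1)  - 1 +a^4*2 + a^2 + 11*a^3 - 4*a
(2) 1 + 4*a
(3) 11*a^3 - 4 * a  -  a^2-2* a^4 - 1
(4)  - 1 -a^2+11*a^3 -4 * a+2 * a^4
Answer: 4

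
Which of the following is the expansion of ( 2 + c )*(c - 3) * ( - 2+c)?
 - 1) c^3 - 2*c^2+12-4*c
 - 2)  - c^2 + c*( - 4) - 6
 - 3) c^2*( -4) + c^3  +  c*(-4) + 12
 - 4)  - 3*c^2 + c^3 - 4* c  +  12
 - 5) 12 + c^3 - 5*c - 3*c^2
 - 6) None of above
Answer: 4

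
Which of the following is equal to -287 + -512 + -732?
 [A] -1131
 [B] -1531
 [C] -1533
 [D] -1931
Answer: B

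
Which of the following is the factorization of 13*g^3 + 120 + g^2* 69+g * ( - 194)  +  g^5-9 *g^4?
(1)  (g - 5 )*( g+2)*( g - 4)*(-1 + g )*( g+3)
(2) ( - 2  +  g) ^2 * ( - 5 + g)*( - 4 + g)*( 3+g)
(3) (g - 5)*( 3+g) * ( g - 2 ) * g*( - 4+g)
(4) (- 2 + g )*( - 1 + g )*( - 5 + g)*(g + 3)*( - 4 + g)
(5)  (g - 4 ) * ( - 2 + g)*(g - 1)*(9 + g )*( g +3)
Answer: 4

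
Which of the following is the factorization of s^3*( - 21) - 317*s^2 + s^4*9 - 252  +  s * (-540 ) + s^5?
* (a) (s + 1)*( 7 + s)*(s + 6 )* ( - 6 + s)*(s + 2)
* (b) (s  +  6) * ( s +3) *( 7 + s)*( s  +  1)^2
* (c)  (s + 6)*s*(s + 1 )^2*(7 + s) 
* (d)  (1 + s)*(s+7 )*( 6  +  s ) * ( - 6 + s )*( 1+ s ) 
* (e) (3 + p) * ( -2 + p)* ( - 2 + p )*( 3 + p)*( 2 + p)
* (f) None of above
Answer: d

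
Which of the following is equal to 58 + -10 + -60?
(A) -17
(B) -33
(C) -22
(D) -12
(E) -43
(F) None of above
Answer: D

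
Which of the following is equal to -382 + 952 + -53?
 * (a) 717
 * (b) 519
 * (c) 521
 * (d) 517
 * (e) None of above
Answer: d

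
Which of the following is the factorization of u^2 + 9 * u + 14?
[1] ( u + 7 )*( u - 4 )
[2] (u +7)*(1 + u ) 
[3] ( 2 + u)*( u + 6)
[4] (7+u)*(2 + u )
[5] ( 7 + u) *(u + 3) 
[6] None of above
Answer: 4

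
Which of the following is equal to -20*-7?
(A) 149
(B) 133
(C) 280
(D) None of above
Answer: D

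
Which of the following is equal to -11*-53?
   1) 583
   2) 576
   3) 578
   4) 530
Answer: 1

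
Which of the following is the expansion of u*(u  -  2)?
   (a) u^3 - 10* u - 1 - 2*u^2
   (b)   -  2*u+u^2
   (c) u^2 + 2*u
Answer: b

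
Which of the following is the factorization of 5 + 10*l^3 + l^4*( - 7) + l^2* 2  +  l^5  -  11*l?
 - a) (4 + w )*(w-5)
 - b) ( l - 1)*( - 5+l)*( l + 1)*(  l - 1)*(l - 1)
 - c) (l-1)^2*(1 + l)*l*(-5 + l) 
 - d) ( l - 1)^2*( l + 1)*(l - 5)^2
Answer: b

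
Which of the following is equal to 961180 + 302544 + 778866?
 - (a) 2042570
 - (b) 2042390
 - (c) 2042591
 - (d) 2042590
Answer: d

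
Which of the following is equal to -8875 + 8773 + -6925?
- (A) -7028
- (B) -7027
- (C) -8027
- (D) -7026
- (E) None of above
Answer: B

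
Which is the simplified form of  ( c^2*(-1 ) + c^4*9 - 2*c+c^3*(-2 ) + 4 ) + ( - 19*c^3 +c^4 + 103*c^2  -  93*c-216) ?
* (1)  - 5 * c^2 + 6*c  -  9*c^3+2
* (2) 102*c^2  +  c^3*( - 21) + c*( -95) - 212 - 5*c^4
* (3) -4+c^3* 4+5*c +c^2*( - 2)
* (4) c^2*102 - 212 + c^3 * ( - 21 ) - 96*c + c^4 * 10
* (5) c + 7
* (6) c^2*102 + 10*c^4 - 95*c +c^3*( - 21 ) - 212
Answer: 6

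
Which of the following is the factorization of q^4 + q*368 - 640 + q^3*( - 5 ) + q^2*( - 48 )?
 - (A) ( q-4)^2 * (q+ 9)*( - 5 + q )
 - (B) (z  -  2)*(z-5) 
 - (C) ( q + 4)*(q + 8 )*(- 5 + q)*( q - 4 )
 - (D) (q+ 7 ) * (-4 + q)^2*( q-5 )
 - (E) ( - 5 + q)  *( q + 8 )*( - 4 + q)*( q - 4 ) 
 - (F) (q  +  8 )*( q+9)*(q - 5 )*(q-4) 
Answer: E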